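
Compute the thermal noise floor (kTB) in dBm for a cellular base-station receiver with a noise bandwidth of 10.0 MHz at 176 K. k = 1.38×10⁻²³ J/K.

P_n = kTB = 1.38×10⁻²³ × 176 × 1.00×10⁷ = 2.43×10⁻¹⁴ W
In dBm: 10 log₁₀(2.43×10⁻¹⁴ / 10⁻³) = −106.1 dBm

−106.1 dBm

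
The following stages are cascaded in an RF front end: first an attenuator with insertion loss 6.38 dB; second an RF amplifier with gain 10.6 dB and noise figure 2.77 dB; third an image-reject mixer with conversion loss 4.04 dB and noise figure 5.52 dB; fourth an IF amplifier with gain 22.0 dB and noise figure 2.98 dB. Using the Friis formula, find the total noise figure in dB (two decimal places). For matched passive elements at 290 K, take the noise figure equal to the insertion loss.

Convert to linear (a loss of L dB is a gain of −L dB): F_i = 10^(NF_i/10), G_i = 10^(G_i,dB/10)
  Stage 1: F_1 = 10^(6.38/10) = 4.345, G_1 = 10^(−6.38/10) = 0.2301
  Stage 2: F_2 = 10^(2.77/10) = 1.892, G_2 = 10^(10.6/10) = 11.48
  Stage 3: F_3 = 10^(5.52/10) = 3.565, G_3 = 10^(−4.04/10) = 0.3945
  Stage 4: F_4 = 10^(2.98/10) = 1.986, G_4 = 10^(22.0/10) = 158.5
Friis cascade:
  F = 4.345 + (1.892 − 1)/0.2301 + (3.565 − 1)/2.642 + (1.986 − 1)/1.042 = 10.14
NF = 10 log₁₀(10.14) = 10.06 dB

10.06 dB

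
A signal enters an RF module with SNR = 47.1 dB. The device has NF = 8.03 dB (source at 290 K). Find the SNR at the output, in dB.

By definition F = SNR_in/SNR_out, so in dB: SNR_out = SNR_in − NF
SNR_out = 47.1 − 8.03 = 39.07 dB

39.07 dB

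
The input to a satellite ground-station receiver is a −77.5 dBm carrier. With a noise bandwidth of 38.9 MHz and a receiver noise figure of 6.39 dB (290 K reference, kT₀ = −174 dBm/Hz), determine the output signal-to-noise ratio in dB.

14.2 dB

Noise floor: N = −174 + 10 log₁₀(B) + NF
10 log₁₀(3.89×10⁷) = 75.9 dB
N = −174 + 75.9 + 6.39 = −91.71 dBm
SNR = P_sig − N = −77.5 − (−91.71) = 14.21 dB → 14.2 dB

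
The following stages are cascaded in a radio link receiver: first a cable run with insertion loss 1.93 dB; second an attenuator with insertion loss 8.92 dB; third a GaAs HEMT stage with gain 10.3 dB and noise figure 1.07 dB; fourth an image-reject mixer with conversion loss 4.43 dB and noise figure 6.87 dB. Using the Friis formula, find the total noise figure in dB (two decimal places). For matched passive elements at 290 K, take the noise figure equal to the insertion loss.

13.00 dB

Convert to linear (a loss of L dB is a gain of −L dB): F_i = 10^(NF_i/10), G_i = 10^(G_i,dB/10)
  Stage 1: F_1 = 10^(1.93/10) = 1.560, G_1 = 10^(−1.93/10) = 0.6412
  Stage 2: F_2 = 10^(8.92/10) = 7.798, G_2 = 10^(−8.92/10) = 0.1282
  Stage 3: F_3 = 10^(1.07/10) = 1.279, G_3 = 10^(10.3/10) = 10.72
  Stage 4: F_4 = 10^(6.87/10) = 4.864, G_4 = 10^(−4.43/10) = 0.3606
Friis cascade:
  F = 1.560 + (7.798 − 1)/0.6412 + (1.279 − 1)/0.08222 + (4.864 − 1)/0.8810 = 19.95
NF = 10 log₁₀(19.95) = 13.00 dB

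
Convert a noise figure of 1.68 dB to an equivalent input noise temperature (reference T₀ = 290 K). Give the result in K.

137 K

F = 10^(1.68/10) = 1.47231
T_e = (F − 1)·T₀ = (1.47231 − 1) × 290 = 137 K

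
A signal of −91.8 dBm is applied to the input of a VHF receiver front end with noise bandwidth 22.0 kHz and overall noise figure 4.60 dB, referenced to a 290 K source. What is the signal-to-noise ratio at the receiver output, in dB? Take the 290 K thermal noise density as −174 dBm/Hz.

34.2 dB

Noise floor: N = −174 + 10 log₁₀(B) + NF
10 log₁₀(2.20×10⁴) = 43.42 dB
N = −174 + 43.42 + 4.60 = −125.98 dBm
SNR = P_sig − N = −91.8 − (−125.98) = 34.18 dB → 34.2 dB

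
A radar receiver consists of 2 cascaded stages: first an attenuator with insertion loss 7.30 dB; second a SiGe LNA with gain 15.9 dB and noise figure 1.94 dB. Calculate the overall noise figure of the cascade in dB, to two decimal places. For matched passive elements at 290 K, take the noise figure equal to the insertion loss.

9.24 dB

Convert to linear (a loss of L dB is a gain of −L dB): F_i = 10^(NF_i/10), G_i = 10^(G_i,dB/10)
  Stage 1: F_1 = 10^(7.30/10) = 5.370, G_1 = 10^(−7.30/10) = 0.1862
  Stage 2: F_2 = 10^(1.94/10) = 1.563, G_2 = 10^(15.9/10) = 38.90
Friis cascade:
  F = 5.370 + (1.563 − 1)/0.1862 = 8.395
NF = 10 log₁₀(8.395) = 9.24 dB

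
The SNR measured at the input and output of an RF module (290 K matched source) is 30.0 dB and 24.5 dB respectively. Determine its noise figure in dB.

5.5 dB

NF (dB) = SNR_in(dB) − SNR_out(dB) when the source is at T₀
NF = 30.0 − 24.5 = 5.5 dB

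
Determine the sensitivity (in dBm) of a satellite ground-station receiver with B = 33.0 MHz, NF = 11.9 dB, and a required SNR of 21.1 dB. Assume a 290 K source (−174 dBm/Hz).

Sensitivity = −174 + 10 log₁₀(B) + NF + SNR_min
= −174 + 75.19 + 11.9 + 21.1
= −65.81 dBm → −65.8 dBm

−65.8 dBm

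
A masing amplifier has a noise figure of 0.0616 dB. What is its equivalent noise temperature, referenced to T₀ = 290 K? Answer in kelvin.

4.14 K

F = 10^(0.0616/10) = 1.01428
T_e = (F − 1)·T₀ = (1.01428 − 1) × 290 = 4.14 K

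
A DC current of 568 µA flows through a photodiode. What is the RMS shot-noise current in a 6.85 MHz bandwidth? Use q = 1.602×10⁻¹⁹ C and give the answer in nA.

I_n = √(2qI·B)
2qI·B = 2 × 1.602×10⁻¹⁹ × 5.68×10⁻⁴ × 6.85×10⁶ = 1.25×10⁻¹⁵ A²
I_n = √(1.25×10⁻¹⁵) = 3.53×10⁻⁸ A = 35.3 nA

35.3 nA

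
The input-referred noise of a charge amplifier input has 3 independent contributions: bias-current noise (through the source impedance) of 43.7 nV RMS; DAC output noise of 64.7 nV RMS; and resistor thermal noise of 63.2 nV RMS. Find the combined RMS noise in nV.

100 nV

Uncorrelated sources add in power (mean-square): V_tot = √(ΣV_i²)
V_tot = √[(4.37×10⁻⁸)² + (6.47×10⁻⁸)² + (6.32×10⁻⁸)²] = 1.00×10⁻⁷ V = 100 nV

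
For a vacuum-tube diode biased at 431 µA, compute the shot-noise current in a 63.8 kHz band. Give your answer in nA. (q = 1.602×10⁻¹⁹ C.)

I_n = √(2qI·B)
2qI·B = 2 × 1.602×10⁻¹⁹ × 4.31×10⁻⁴ × 6.38×10⁴ = 8.81×10⁻¹⁸ A²
I_n = √(8.81×10⁻¹⁸) = 2.97×10⁻⁹ A = 2.97 nA

2.97 nA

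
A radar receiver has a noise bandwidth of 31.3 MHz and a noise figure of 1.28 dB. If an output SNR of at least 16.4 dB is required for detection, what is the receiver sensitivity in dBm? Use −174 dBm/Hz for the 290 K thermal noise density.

−81.4 dBm

Sensitivity = −174 + 10 log₁₀(B) + NF + SNR_min
= −174 + 74.96 + 1.28 + 16.4
= −81.36 dBm → −81.4 dBm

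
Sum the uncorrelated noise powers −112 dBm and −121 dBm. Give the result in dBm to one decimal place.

−111.5 dBm

Convert to linear, add, convert back:
P₁ = 6.31×10⁻¹⁵ W, P₂ = 7.94×10⁻¹⁶ W
P_tot = 7.10×10⁻¹⁵ W → 10 log₁₀(P_tot / 10⁻³) = −111.5 dBm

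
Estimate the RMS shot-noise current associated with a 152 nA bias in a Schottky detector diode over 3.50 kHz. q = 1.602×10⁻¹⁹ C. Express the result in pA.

13.1 pA

I_n = √(2qI·B)
2qI·B = 2 × 1.602×10⁻¹⁹ × 1.52×10⁻⁷ × 3.50×10³ = 1.70×10⁻²² A²
I_n = √(1.70×10⁻²²) = 1.31×10⁻¹¹ A = 13.1 pA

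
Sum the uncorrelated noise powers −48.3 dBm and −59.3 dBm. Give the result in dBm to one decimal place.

−48.0 dBm

Convert to linear, add, convert back:
P₁ = 1.48×10⁻⁸ W, P₂ = 1.17×10⁻⁹ W
P_tot = 1.60×10⁻⁸ W → 10 log₁₀(P_tot / 10⁻³) = −48.0 dBm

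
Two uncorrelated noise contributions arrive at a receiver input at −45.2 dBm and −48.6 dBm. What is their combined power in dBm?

−43.6 dBm

Convert to linear, add, convert back:
P₁ = 3.02×10⁻⁸ W, P₂ = 1.38×10⁻⁸ W
P_tot = 4.40×10⁻⁸ W → 10 log₁₀(P_tot / 10⁻³) = −43.6 dBm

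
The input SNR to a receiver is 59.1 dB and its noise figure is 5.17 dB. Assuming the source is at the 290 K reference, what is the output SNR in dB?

By definition F = SNR_in/SNR_out, so in dB: SNR_out = SNR_in − NF
SNR_out = 59.1 − 5.17 = 53.93 dB

53.93 dB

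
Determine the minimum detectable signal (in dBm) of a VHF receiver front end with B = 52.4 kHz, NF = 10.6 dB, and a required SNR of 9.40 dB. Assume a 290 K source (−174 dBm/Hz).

Sensitivity = −174 + 10 log₁₀(B) + NF + SNR_min
= −174 + 47.19 + 10.6 + 9.40
= −106.81 dBm → −106.8 dBm

−106.8 dBm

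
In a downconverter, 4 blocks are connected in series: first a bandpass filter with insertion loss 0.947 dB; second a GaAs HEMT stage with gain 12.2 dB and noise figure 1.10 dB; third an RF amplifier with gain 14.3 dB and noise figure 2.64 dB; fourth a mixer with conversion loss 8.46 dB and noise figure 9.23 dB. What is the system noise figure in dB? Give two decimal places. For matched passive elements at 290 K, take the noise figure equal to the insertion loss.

Convert to linear (a loss of L dB is a gain of −L dB): F_i = 10^(NF_i/10), G_i = 10^(G_i,dB/10)
  Stage 1: F_1 = 10^(0.947/10) = 1.244, G_1 = 10^(−0.947/10) = 0.8041
  Stage 2: F_2 = 10^(1.10/10) = 1.288, G_2 = 10^(12.2/10) = 16.60
  Stage 3: F_3 = 10^(2.64/10) = 1.837, G_3 = 10^(14.3/10) = 26.92
  Stage 4: F_4 = 10^(9.23/10) = 8.375, G_4 = 10^(−8.46/10) = 0.1426
Friis cascade:
  F = 1.244 + (1.288 − 1)/0.8041 + (1.837 − 1)/13.34 + (8.375 − 1)/359.2 = 1.685
NF = 10 log₁₀(1.685) = 2.27 dB

2.27 dB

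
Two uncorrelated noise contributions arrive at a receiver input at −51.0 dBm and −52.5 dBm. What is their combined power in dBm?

Convert to linear, add, convert back:
P₁ = 7.94×10⁻⁹ W, P₂ = 5.62×10⁻⁹ W
P_tot = 1.36×10⁻⁸ W → 10 log₁₀(P_tot / 10⁻³) = −48.7 dBm

−48.7 dBm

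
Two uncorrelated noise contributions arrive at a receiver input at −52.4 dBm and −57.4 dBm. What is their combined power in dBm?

−51.2 dBm

Convert to linear, add, convert back:
P₁ = 5.75×10⁻⁹ W, P₂ = 1.82×10⁻⁹ W
P_tot = 7.57×10⁻⁹ W → 10 log₁₀(P_tot / 10⁻³) = −51.2 dBm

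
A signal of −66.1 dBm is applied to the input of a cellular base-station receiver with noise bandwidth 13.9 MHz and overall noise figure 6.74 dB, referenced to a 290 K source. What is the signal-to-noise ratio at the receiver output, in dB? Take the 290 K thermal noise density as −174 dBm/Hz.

Noise floor: N = −174 + 10 log₁₀(B) + NF
10 log₁₀(1.39×10⁷) = 71.43 dB
N = −174 + 71.43 + 6.74 = −95.83 dBm
SNR = P_sig − N = −66.1 − (−95.83) = 29.73 dB → 29.7 dB

29.7 dB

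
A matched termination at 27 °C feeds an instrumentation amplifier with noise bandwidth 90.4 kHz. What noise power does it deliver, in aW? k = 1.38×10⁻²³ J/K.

T = 27 °C + 273.15 = 300.15 K
P_n = kTB = 1.38×10⁻²³ × 300.15 × 9.04×10⁴ = 3.74×10⁻¹⁶ W = 374 aW

374 aW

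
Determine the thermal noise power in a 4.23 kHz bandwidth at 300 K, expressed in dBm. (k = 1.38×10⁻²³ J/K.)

−137.6 dBm

P_n = kTB = 1.38×10⁻²³ × 300 × 4.23×10³ = 1.75×10⁻¹⁷ W
In dBm: 10 log₁₀(1.75×10⁻¹⁷ / 10⁻³) = −137.6 dBm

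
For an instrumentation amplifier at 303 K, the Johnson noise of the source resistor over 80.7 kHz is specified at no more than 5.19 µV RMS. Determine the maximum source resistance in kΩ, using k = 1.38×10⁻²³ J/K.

Johnson–Nyquist: V_n = √(4kTRB) ⇒ R = V_n² / (4kTB)
4kTB = 4 × 1.38×10⁻²³ × 303 × 8.07×10⁴ = 1.35×10⁻¹⁵
R = (5.19×10⁻⁶)² / 1.35×10⁻¹⁵ = 2.00×10⁴ Ω = 20.0 kΩ

20.0 kΩ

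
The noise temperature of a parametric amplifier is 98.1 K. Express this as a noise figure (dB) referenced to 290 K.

F = 1 + T_e/T₀ = 1 + 98.1/290 = 1.33828
NF = 10 log₁₀(1.33828) = 1.27 dB

1.27 dB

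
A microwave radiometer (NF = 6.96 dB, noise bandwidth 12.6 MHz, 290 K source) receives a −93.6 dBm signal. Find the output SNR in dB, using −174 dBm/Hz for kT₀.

2.4 dB

Noise floor: N = −174 + 10 log₁₀(B) + NF
10 log₁₀(1.26×10⁷) = 71 dB
N = −174 + 71 + 6.96 = −96.04 dBm
SNR = P_sig − N = −93.6 − (−96.04) = 2.44 dB → 2.4 dB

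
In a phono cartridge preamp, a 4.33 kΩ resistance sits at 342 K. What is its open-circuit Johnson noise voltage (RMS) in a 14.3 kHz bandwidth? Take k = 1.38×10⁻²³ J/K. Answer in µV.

1.08 µV

V_n = √(4kTRB)
4kTRB = 4 × 1.38×10⁻²³ × 342 × 4.33×10³ × 1.43×10⁴ = 1.17×10⁻¹² V²
V_n = √(1.17×10⁻¹²) = 1.08×10⁻⁶ V = 1.08 µV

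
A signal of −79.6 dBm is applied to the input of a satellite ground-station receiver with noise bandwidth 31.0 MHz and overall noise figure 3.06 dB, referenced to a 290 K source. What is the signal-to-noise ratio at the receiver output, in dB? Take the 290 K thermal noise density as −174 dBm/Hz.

16.4 dB

Noise floor: N = −174 + 10 log₁₀(B) + NF
10 log₁₀(3.10×10⁷) = 74.91 dB
N = −174 + 74.91 + 3.06 = −96.03 dBm
SNR = P_sig − N = −79.6 − (−96.03) = 16.43 dB → 16.4 dB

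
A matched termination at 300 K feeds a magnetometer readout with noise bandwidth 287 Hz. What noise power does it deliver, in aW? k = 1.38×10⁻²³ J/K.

1.19 aW

P_n = kTB = 1.38×10⁻²³ × 300 × 2.87×10² = 1.19×10⁻¹⁸ W = 1.19 aW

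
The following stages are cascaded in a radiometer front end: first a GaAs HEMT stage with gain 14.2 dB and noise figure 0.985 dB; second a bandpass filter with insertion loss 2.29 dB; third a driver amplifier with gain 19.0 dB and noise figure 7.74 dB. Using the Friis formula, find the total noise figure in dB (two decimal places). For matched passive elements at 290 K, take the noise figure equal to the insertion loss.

Convert to linear (a loss of L dB is a gain of −L dB): F_i = 10^(NF_i/10), G_i = 10^(G_i,dB/10)
  Stage 1: F_1 = 10^(0.985/10) = 1.255, G_1 = 10^(14.2/10) = 26.30
  Stage 2: F_2 = 10^(2.29/10) = 1.694, G_2 = 10^(−2.29/10) = 0.5902
  Stage 3: F_3 = 10^(7.74/10) = 5.943, G_3 = 10^(19.0/10) = 79.43
Friis cascade:
  F = 1.255 + (1.694 − 1)/26.30 + (5.943 − 1)/15.52 = 1.599
NF = 10 log₁₀(1.599) = 2.04 dB

2.04 dB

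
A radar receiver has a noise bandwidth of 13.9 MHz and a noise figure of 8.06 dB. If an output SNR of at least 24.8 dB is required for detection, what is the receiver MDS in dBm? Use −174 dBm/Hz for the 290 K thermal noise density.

Sensitivity = −174 + 10 log₁₀(B) + NF + SNR_min
= −174 + 71.43 + 8.06 + 24.8
= −69.71 dBm → −69.7 dBm

−69.7 dBm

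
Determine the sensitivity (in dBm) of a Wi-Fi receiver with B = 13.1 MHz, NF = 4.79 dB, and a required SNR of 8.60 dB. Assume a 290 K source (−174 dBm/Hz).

−89.4 dBm

Sensitivity = −174 + 10 log₁₀(B) + NF + SNR_min
= −174 + 71.17 + 4.79 + 8.60
= −89.44 dBm → −89.4 dBm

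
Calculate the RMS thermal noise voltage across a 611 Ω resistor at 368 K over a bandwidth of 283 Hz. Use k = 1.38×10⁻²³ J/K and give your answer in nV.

V_n = √(4kTRB)
4kTRB = 4 × 1.38×10⁻²³ × 368 × 6.11×10² × 2.83×10² = 3.51×10⁻¹⁵ V²
V_n = √(3.51×10⁻¹⁵) = 5.93×10⁻⁸ V = 59.3 nV

59.3 nV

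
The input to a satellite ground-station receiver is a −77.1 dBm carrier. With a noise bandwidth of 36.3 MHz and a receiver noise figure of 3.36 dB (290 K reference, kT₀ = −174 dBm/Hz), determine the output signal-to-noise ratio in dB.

17.9 dB

Noise floor: N = −174 + 10 log₁₀(B) + NF
10 log₁₀(3.63×10⁷) = 75.6 dB
N = −174 + 75.6 + 3.36 = −95.04 dBm
SNR = P_sig − N = −77.1 − (−95.04) = 17.94 dB → 17.9 dB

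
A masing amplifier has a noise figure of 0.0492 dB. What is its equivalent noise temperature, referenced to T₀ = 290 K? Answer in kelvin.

3.30 K

F = 10^(0.0492/10) = 1.01139
T_e = (F − 1)·T₀ = (1.01139 − 1) × 290 = 3.30 K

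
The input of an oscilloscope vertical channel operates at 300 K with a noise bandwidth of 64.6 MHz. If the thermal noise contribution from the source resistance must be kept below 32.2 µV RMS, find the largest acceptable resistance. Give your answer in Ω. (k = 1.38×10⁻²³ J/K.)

Johnson–Nyquist: V_n = √(4kTRB) ⇒ R = V_n² / (4kTB)
4kTB = 4 × 1.38×10⁻²³ × 300 × 6.46×10⁷ = 1.07×10⁻¹²
R = (3.22×10⁻⁵)² / 1.07×10⁻¹² = 9.69×10² Ω = 969 Ω

969 Ω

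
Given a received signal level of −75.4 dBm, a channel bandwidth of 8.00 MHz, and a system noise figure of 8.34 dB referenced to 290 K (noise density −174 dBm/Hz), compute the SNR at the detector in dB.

21.2 dB

Noise floor: N = −174 + 10 log₁₀(B) + NF
10 log₁₀(8.00×10⁶) = 69.03 dB
N = −174 + 69.03 + 8.34 = −96.63 dBm
SNR = P_sig − N = −75.4 − (−96.63) = 21.23 dB → 21.2 dB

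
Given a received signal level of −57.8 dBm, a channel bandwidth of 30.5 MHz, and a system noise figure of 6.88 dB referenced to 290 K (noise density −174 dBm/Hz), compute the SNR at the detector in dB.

34.5 dB

Noise floor: N = −174 + 10 log₁₀(B) + NF
10 log₁₀(3.05×10⁷) = 74.84 dB
N = −174 + 74.84 + 6.88 = −92.28 dBm
SNR = P_sig − N = −57.8 − (−92.28) = 34.48 dB → 34.5 dB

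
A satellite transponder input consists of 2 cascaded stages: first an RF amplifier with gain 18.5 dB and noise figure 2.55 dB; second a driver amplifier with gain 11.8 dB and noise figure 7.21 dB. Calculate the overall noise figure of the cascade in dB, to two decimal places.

2.69 dB

Convert to linear (a loss of L dB is a gain of −L dB): F_i = 10^(NF_i/10), G_i = 10^(G_i,dB/10)
  Stage 1: F_1 = 10^(2.55/10) = 1.799, G_1 = 10^(18.5/10) = 70.79
  Stage 2: F_2 = 10^(7.21/10) = 5.260, G_2 = 10^(11.8/10) = 15.14
Friis cascade:
  F = 1.799 + (5.260 − 1)/70.79 = 1.859
NF = 10 log₁₀(1.859) = 2.69 dB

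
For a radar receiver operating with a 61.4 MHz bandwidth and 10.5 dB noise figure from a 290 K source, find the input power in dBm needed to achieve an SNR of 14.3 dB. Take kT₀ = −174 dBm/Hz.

−71.3 dBm

Sensitivity = −174 + 10 log₁₀(B) + NF + SNR_min
= −174 + 77.88 + 10.5 + 14.3
= −71.32 dBm → −71.3 dBm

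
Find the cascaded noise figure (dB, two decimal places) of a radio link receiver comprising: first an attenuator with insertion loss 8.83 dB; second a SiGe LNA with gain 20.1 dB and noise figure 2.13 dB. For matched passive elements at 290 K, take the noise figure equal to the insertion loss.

Convert to linear (a loss of L dB is a gain of −L dB): F_i = 10^(NF_i/10), G_i = 10^(G_i,dB/10)
  Stage 1: F_1 = 10^(8.83/10) = 7.638, G_1 = 10^(−8.83/10) = 0.1309
  Stage 2: F_2 = 10^(2.13/10) = 1.633, G_2 = 10^(20.1/10) = 102.3
Friis cascade:
  F = 7.638 + (1.633 − 1)/0.1309 = 12.47
NF = 10 log₁₀(12.47) = 10.96 dB

10.96 dB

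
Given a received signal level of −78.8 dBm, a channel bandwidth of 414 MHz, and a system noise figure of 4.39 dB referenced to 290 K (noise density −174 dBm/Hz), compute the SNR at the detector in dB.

Noise floor: N = −174 + 10 log₁₀(B) + NF
10 log₁₀(4.14×10⁸) = 86.17 dB
N = −174 + 86.17 + 4.39 = −83.44 dBm
SNR = P_sig − N = −78.8 − (−83.44) = 4.64 dB → 4.6 dB

4.6 dB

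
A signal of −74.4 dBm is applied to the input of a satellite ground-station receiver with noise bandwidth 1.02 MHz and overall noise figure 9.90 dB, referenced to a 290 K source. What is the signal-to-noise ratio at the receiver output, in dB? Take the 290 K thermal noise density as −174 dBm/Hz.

Noise floor: N = −174 + 10 log₁₀(B) + NF
10 log₁₀(1.02×10⁶) = 60.09 dB
N = −174 + 60.09 + 9.90 = −104.01 dBm
SNR = P_sig − N = −74.4 − (−104.01) = 29.61 dB → 29.6 dB

29.6 dB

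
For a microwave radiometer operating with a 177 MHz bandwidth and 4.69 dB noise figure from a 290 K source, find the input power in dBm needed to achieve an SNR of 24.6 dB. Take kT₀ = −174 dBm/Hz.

Sensitivity = −174 + 10 log₁₀(B) + NF + SNR_min
= −174 + 82.48 + 4.69 + 24.6
= −62.23 dBm → −62.2 dBm

−62.2 dBm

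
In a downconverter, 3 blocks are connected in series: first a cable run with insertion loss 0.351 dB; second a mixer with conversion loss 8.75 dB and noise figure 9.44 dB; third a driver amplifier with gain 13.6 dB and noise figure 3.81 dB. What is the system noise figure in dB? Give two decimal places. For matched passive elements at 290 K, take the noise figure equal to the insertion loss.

Convert to linear (a loss of L dB is a gain of −L dB): F_i = 10^(NF_i/10), G_i = 10^(G_i,dB/10)
  Stage 1: F_1 = 10^(0.351/10) = 1.084, G_1 = 10^(−0.351/10) = 0.9224
  Stage 2: F_2 = 10^(9.44/10) = 8.790, G_2 = 10^(−8.75/10) = 0.1334
  Stage 3: F_3 = 10^(3.81/10) = 2.404, G_3 = 10^(13.6/10) = 22.91
Friis cascade:
  F = 1.084 + (8.790 − 1)/0.9224 + (2.404 − 1)/0.1230 = 20.95
NF = 10 log₁₀(20.95) = 13.21 dB

13.21 dB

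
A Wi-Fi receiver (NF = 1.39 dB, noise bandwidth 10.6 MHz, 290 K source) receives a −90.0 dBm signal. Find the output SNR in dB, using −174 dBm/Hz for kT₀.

Noise floor: N = −174 + 10 log₁₀(B) + NF
10 log₁₀(1.06×10⁷) = 70.25 dB
N = −174 + 70.25 + 1.39 = −102.36 dBm
SNR = P_sig − N = −90.0 − (−102.36) = 12.36 dB → 12.4 dB

12.4 dB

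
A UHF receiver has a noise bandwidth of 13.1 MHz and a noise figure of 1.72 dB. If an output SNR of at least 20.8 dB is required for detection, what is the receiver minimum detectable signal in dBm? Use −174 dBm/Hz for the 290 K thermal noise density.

−80.3 dBm

Sensitivity = −174 + 10 log₁₀(B) + NF + SNR_min
= −174 + 71.17 + 1.72 + 20.8
= −80.31 dBm → −80.3 dBm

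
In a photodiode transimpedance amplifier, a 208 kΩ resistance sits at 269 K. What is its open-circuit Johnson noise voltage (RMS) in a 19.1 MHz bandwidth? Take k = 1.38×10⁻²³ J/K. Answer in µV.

V_n = √(4kTRB)
4kTRB = 4 × 1.38×10⁻²³ × 269 × 2.08×10⁵ × 1.91×10⁷ = 5.90×10⁻⁸ V²
V_n = √(5.90×10⁻⁸) = 2.43×10⁻⁴ V = 243 µV

243 µV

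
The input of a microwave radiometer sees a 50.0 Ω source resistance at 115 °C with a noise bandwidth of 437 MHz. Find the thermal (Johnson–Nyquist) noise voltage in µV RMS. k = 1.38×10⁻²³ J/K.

T = 115 °C + 273.15 = 388.15 K
V_n = √(4kTRB)
4kTRB = 4 × 1.38×10⁻²³ × 388.15 × 5.00×10¹ × 4.37×10⁸ = 4.68×10⁻¹⁰ V²
V_n = √(4.68×10⁻¹⁰) = 2.16×10⁻⁵ V = 21.6 µV

21.6 µV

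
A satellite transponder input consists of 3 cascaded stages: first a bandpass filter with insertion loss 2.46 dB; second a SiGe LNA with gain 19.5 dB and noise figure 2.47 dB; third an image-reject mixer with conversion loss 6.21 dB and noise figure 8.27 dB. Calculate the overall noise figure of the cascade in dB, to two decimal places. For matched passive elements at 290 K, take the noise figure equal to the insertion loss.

Convert to linear (a loss of L dB is a gain of −L dB): F_i = 10^(NF_i/10), G_i = 10^(G_i,dB/10)
  Stage 1: F_1 = 10^(2.46/10) = 1.762, G_1 = 10^(−2.46/10) = 0.5675
  Stage 2: F_2 = 10^(2.47/10) = 1.766, G_2 = 10^(19.5/10) = 89.13
  Stage 3: F_3 = 10^(8.27/10) = 6.714, G_3 = 10^(−6.21/10) = 0.2393
Friis cascade:
  F = 1.762 + (1.766 − 1)/0.5675 + (6.714 − 1)/50.58 = 3.225
NF = 10 log₁₀(3.225) = 5.08 dB

5.08 dB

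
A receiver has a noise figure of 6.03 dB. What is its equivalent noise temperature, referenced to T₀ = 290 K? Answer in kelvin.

F = 10^(6.03/10) = 4.00867
T_e = (F − 1)·T₀ = (4.00867 − 1) × 290 = 873 K

873 K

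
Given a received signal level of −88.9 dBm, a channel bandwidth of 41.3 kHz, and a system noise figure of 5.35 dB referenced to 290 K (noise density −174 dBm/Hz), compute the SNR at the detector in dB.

Noise floor: N = −174 + 10 log₁₀(B) + NF
10 log₁₀(4.13×10⁴) = 46.16 dB
N = −174 + 46.16 + 5.35 = −122.49 dBm
SNR = P_sig − N = −88.9 − (−122.49) = 33.59 dB → 33.6 dB

33.6 dB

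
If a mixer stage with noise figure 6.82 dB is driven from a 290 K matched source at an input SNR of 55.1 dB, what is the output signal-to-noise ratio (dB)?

48.28 dB

By definition F = SNR_in/SNR_out, so in dB: SNR_out = SNR_in − NF
SNR_out = 55.1 − 6.82 = 48.28 dB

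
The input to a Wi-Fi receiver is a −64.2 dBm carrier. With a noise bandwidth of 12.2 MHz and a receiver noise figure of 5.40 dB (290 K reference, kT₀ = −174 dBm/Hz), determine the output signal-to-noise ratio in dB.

Noise floor: N = −174 + 10 log₁₀(B) + NF
10 log₁₀(1.22×10⁷) = 70.86 dB
N = −174 + 70.86 + 5.40 = −97.74 dBm
SNR = P_sig − N = −64.2 − (−97.74) = 33.54 dB → 33.5 dB

33.5 dB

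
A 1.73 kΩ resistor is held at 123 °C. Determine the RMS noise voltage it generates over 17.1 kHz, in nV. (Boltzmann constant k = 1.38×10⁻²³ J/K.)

T = 123 °C + 273.15 = 396.15 K
V_n = √(4kTRB)
4kTRB = 4 × 1.38×10⁻²³ × 396.15 × 1.73×10³ × 1.71×10⁴ = 6.47×10⁻¹³ V²
V_n = √(6.47×10⁻¹³) = 8.04×10⁻⁷ V = 804 nV

804 nV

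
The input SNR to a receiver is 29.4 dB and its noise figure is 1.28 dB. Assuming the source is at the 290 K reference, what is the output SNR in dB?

28.12 dB

By definition F = SNR_in/SNR_out, so in dB: SNR_out = SNR_in − NF
SNR_out = 29.4 − 1.28 = 28.12 dB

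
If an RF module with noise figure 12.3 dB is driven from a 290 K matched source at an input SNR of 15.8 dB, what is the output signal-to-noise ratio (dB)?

3.5 dB

By definition F = SNR_in/SNR_out, so in dB: SNR_out = SNR_in − NF
SNR_out = 15.8 − 12.3 = 3.5 dB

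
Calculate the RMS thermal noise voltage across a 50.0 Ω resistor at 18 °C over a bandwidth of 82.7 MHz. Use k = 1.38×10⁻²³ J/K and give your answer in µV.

8.15 µV

T = 18 °C + 273.15 = 291.15 K
V_n = √(4kTRB)
4kTRB = 4 × 1.38×10⁻²³ × 291.15 × 5.00×10¹ × 8.27×10⁷ = 6.65×10⁻¹¹ V²
V_n = √(6.65×10⁻¹¹) = 8.15×10⁻⁶ V = 8.15 µV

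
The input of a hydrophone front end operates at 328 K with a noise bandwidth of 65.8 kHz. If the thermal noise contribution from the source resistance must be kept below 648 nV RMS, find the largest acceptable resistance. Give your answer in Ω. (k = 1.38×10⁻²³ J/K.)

352 Ω

Johnson–Nyquist: V_n = √(4kTRB) ⇒ R = V_n² / (4kTB)
4kTB = 4 × 1.38×10⁻²³ × 328 × 6.58×10⁴ = 1.19×10⁻¹⁵
R = (6.48×10⁻⁷)² / 1.19×10⁻¹⁵ = 3.52×10² Ω = 352 Ω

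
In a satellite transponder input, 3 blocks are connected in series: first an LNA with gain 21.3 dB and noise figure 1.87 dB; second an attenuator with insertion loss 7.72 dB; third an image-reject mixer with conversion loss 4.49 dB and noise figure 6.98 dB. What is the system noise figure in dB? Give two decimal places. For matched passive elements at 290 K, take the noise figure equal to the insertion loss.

2.43 dB

Convert to linear (a loss of L dB is a gain of −L dB): F_i = 10^(NF_i/10), G_i = 10^(G_i,dB/10)
  Stage 1: F_1 = 10^(1.87/10) = 1.538, G_1 = 10^(21.3/10) = 134.9
  Stage 2: F_2 = 10^(7.72/10) = 5.916, G_2 = 10^(−7.72/10) = 0.1690
  Stage 3: F_3 = 10^(6.98/10) = 4.989, G_3 = 10^(−4.49/10) = 0.3556
Friis cascade:
  F = 1.538 + (5.916 − 1)/134.9 + (4.989 − 1)/22.80 = 1.750
NF = 10 log₁₀(1.750) = 2.43 dB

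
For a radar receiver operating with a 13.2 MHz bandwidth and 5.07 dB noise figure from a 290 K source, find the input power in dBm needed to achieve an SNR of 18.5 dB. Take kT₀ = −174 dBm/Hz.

Sensitivity = −174 + 10 log₁₀(B) + NF + SNR_min
= −174 + 71.21 + 5.07 + 18.5
= −79.22 dBm → −79.2 dBm

−79.2 dBm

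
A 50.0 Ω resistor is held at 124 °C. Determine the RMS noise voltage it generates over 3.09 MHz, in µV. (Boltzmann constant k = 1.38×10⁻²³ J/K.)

T = 124 °C + 273.15 = 397.15 K
V_n = √(4kTRB)
4kTRB = 4 × 1.38×10⁻²³ × 397.15 × 5.00×10¹ × 3.09×10⁶ = 3.39×10⁻¹² V²
V_n = √(3.39×10⁻¹²) = 1.84×10⁻⁶ V = 1.84 µV

1.84 µV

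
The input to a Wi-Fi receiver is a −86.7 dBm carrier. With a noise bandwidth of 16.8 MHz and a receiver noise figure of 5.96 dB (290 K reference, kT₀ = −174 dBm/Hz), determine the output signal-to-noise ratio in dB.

Noise floor: N = −174 + 10 log₁₀(B) + NF
10 log₁₀(1.68×10⁷) = 72.25 dB
N = −174 + 72.25 + 5.96 = −95.79 dBm
SNR = P_sig − N = −86.7 − (−95.79) = 9.09 dB → 9.1 dB

9.1 dB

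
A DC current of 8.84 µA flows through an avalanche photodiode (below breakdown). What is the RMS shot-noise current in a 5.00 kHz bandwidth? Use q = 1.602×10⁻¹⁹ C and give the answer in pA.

I_n = √(2qI·B)
2qI·B = 2 × 1.602×10⁻¹⁹ × 8.84×10⁻⁶ × 5.00×10³ = 1.42×10⁻²⁰ A²
I_n = √(1.42×10⁻²⁰) = 1.19×10⁻¹⁰ A = 119 pA

119 pA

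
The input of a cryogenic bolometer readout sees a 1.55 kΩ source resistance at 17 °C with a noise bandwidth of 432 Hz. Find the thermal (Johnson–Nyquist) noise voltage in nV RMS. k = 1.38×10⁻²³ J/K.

T = 17 °C + 273.15 = 290.15 K
V_n = √(4kTRB)
4kTRB = 4 × 1.38×10⁻²³ × 290.15 × 1.55×10³ × 4.32×10² = 1.07×10⁻¹⁴ V²
V_n = √(1.07×10⁻¹⁴) = 1.04×10⁻⁷ V = 104 nV

104 nV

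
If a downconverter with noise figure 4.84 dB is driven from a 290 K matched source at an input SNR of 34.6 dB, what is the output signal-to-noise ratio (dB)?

By definition F = SNR_in/SNR_out, so in dB: SNR_out = SNR_in − NF
SNR_out = 34.6 − 4.84 = 29.76 dB

29.76 dB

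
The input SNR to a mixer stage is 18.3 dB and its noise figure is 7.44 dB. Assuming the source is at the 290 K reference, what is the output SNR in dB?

10.86 dB

By definition F = SNR_in/SNR_out, so in dB: SNR_out = SNR_in − NF
SNR_out = 18.3 − 7.44 = 10.86 dB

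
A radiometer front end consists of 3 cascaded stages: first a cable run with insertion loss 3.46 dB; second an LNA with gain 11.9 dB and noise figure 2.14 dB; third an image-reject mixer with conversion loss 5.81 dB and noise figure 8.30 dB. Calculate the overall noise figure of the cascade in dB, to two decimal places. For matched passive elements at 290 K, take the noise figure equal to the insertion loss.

Convert to linear (a loss of L dB is a gain of −L dB): F_i = 10^(NF_i/10), G_i = 10^(G_i,dB/10)
  Stage 1: F_1 = 10^(3.46/10) = 2.218, G_1 = 10^(−3.46/10) = 0.4508
  Stage 2: F_2 = 10^(2.14/10) = 1.637, G_2 = 10^(11.9/10) = 15.49
  Stage 3: F_3 = 10^(8.30/10) = 6.761, G_3 = 10^(−5.81/10) = 0.2624
Friis cascade:
  F = 2.218 + (1.637 − 1)/0.4508 + (6.761 − 1)/6.982 = 4.456
NF = 10 log₁₀(4.456) = 6.49 dB

6.49 dB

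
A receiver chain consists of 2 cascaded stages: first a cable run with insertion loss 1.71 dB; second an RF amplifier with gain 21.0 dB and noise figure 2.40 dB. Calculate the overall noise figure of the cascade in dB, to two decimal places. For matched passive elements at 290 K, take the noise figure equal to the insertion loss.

4.11 dB

Convert to linear (a loss of L dB is a gain of −L dB): F_i = 10^(NF_i/10), G_i = 10^(G_i,dB/10)
  Stage 1: F_1 = 10^(1.71/10) = 1.483, G_1 = 10^(−1.71/10) = 0.6745
  Stage 2: F_2 = 10^(2.40/10) = 1.738, G_2 = 10^(21.0/10) = 125.9
Friis cascade:
  F = 1.483 + (1.738 − 1)/0.6745 = 2.576
NF = 10 log₁₀(2.576) = 4.11 dB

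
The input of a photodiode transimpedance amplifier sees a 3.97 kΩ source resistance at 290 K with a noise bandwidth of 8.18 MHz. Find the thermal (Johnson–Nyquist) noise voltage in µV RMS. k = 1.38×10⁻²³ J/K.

22.8 µV

V_n = √(4kTRB)
4kTRB = 4 × 1.38×10⁻²³ × 290 × 3.97×10³ × 8.18×10⁶ = 5.20×10⁻¹⁰ V²
V_n = √(5.20×10⁻¹⁰) = 2.28×10⁻⁵ V = 22.8 µV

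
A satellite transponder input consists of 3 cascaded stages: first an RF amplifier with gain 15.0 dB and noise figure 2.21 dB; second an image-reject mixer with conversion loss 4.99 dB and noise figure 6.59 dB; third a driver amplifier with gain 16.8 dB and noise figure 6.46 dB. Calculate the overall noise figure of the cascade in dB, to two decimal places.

3.26 dB

Convert to linear (a loss of L dB is a gain of −L dB): F_i = 10^(NF_i/10), G_i = 10^(G_i,dB/10)
  Stage 1: F_1 = 10^(2.21/10) = 1.663, G_1 = 10^(15.0/10) = 31.62
  Stage 2: F_2 = 10^(6.59/10) = 4.560, G_2 = 10^(−4.99/10) = 0.3170
  Stage 3: F_3 = 10^(6.46/10) = 4.426, G_3 = 10^(16.8/10) = 47.86
Friis cascade:
  F = 1.663 + (4.560 − 1)/31.62 + (4.426 − 1)/10.02 = 2.118
NF = 10 log₁₀(2.118) = 3.26 dB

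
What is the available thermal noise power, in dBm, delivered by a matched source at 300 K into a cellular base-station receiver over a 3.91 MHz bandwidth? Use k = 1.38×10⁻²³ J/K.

−107.9 dBm

P_n = kTB = 1.38×10⁻²³ × 300 × 3.91×10⁶ = 1.62×10⁻¹⁴ W
In dBm: 10 log₁₀(1.62×10⁻¹⁴ / 10⁻³) = −107.9 dBm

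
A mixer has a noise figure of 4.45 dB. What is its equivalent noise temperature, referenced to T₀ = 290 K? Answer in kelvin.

518 K

F = 10^(4.45/10) = 2.78612
T_e = (F − 1)·T₀ = (2.78612 − 1) × 290 = 518 K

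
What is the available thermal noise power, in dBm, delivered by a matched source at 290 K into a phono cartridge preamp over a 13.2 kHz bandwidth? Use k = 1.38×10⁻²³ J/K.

P_n = kTB = 1.38×10⁻²³ × 290 × 1.32×10⁴ = 5.28×10⁻¹⁷ W
In dBm: 10 log₁₀(5.28×10⁻¹⁷ / 10⁻³) = −132.8 dBm

−132.8 dBm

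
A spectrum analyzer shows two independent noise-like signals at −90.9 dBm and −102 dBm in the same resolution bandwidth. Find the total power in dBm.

−90.6 dBm

Convert to linear, add, convert back:
P₁ = 8.13×10⁻¹³ W, P₂ = 6.31×10⁻¹⁴ W
P_tot = 8.76×10⁻¹³ W → 10 log₁₀(P_tot / 10⁻³) = −90.6 dBm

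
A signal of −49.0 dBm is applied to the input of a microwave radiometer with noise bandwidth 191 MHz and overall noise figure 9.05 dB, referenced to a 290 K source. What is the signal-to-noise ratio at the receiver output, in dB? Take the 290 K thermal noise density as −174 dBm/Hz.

Noise floor: N = −174 + 10 log₁₀(B) + NF
10 log₁₀(1.91×10⁸) = 82.81 dB
N = −174 + 82.81 + 9.05 = −82.14 dBm
SNR = P_sig − N = −49.0 − (−82.14) = 33.14 dB → 33.1 dB

33.1 dB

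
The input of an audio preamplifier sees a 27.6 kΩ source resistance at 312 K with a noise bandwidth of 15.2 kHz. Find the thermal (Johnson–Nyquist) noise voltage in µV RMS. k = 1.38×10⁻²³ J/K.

2.69 µV

V_n = √(4kTRB)
4kTRB = 4 × 1.38×10⁻²³ × 312 × 2.76×10⁴ × 1.52×10⁴ = 7.23×10⁻¹² V²
V_n = √(7.23×10⁻¹²) = 2.69×10⁻⁶ V = 2.69 µV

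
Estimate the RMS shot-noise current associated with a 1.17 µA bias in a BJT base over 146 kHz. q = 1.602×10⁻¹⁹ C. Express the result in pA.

I_n = √(2qI·B)
2qI·B = 2 × 1.602×10⁻¹⁹ × 1.17×10⁻⁶ × 1.46×10⁵ = 5.47×10⁻²⁰ A²
I_n = √(5.47×10⁻²⁰) = 2.34×10⁻¹⁰ A = 234 pA

234 pA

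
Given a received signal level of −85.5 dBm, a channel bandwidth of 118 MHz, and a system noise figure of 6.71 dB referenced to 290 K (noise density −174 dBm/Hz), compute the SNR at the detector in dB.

Noise floor: N = −174 + 10 log₁₀(B) + NF
10 log₁₀(1.18×10⁸) = 80.72 dB
N = −174 + 80.72 + 6.71 = −86.57 dBm
SNR = P_sig − N = −85.5 − (−86.57) = 1.07 dB → 1.1 dB

1.1 dB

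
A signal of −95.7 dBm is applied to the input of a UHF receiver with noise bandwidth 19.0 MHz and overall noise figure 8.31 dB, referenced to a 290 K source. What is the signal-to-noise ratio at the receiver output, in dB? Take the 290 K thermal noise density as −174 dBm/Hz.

−2.8 dB

Noise floor: N = −174 + 10 log₁₀(B) + NF
10 log₁₀(1.90×10⁷) = 72.79 dB
N = −174 + 72.79 + 8.31 = −92.90 dBm
SNR = P_sig − N = −95.7 − (−92.90) = −2.80 dB → −2.8 dB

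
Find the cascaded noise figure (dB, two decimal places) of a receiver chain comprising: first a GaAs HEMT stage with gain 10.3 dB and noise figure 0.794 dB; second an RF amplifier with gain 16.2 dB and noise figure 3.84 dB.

Convert to linear (a loss of L dB is a gain of −L dB): F_i = 10^(NF_i/10), G_i = 10^(G_i,dB/10)
  Stage 1: F_1 = 10^(0.794/10) = 1.201, G_1 = 10^(10.3/10) = 10.72
  Stage 2: F_2 = 10^(3.84/10) = 2.421, G_2 = 10^(16.2/10) = 41.69
Friis cascade:
  F = 1.201 + (2.421 − 1)/10.72 = 1.333
NF = 10 log₁₀(1.333) = 1.25 dB

1.25 dB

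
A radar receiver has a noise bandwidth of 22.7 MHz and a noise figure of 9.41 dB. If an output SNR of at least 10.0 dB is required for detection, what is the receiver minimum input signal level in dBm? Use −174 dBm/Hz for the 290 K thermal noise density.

Sensitivity = −174 + 10 log₁₀(B) + NF + SNR_min
= −174 + 73.56 + 9.41 + 10.0
= −81.03 dBm → −81.0 dBm

−81.0 dBm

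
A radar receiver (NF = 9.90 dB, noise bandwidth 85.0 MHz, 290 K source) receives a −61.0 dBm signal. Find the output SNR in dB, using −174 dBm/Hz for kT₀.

23.8 dB

Noise floor: N = −174 + 10 log₁₀(B) + NF
10 log₁₀(8.50×10⁷) = 79.29 dB
N = −174 + 79.29 + 9.90 = −84.81 dBm
SNR = P_sig − N = −61.0 − (−84.81) = 23.81 dB → 23.8 dB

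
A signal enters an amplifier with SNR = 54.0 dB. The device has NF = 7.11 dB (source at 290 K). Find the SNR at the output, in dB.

By definition F = SNR_in/SNR_out, so in dB: SNR_out = SNR_in − NF
SNR_out = 54.0 − 7.11 = 46.89 dB

46.89 dB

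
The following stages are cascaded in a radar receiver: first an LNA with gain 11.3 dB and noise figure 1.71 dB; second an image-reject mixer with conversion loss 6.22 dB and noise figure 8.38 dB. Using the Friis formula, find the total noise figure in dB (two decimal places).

2.83 dB

Convert to linear (a loss of L dB is a gain of −L dB): F_i = 10^(NF_i/10), G_i = 10^(G_i,dB/10)
  Stage 1: F_1 = 10^(1.71/10) = 1.483, G_1 = 10^(11.3/10) = 13.49
  Stage 2: F_2 = 10^(8.38/10) = 6.887, G_2 = 10^(−6.22/10) = 0.2388
Friis cascade:
  F = 1.483 + (6.887 − 1)/13.49 = 1.919
NF = 10 log₁₀(1.919) = 2.83 dB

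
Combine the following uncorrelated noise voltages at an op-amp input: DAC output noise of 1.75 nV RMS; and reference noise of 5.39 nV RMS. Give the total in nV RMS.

5.67 nV

Uncorrelated sources add in power (mean-square): V_tot = √(ΣV_i²)
V_tot = √[(1.75×10⁻⁹)² + (5.39×10⁻⁹)²] = 5.67×10⁻⁹ V = 5.67 nV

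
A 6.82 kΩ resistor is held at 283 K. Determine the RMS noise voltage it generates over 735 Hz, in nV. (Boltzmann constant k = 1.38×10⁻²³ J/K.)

280 nV

V_n = √(4kTRB)
4kTRB = 4 × 1.38×10⁻²³ × 283 × 6.82×10³ × 7.35×10² = 7.83×10⁻¹⁴ V²
V_n = √(7.83×10⁻¹⁴) = 2.80×10⁻⁷ V = 280 nV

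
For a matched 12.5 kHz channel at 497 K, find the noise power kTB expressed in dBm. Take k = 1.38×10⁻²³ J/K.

−130.7 dBm

P_n = kTB = 1.38×10⁻²³ × 497 × 1.25×10⁴ = 8.57×10⁻¹⁷ W
In dBm: 10 log₁₀(8.57×10⁻¹⁷ / 10⁻³) = −130.7 dBm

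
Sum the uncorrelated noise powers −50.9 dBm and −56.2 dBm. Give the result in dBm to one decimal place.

Convert to linear, add, convert back:
P₁ = 8.13×10⁻⁹ W, P₂ = 2.40×10⁻⁹ W
P_tot = 1.05×10⁻⁸ W → 10 log₁₀(P_tot / 10⁻³) = −49.8 dBm

−49.8 dBm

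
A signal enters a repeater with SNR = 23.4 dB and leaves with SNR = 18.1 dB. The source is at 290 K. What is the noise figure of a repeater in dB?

5.3 dB

NF (dB) = SNR_in(dB) − SNR_out(dB) when the source is at T₀
NF = 23.4 − 18.1 = 5.3 dB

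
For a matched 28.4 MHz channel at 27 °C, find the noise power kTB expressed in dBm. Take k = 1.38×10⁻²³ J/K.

−99.3 dBm

T = 27 °C + 273.15 = 300.15 K
P_n = kTB = 1.38×10⁻²³ × 300.15 × 2.84×10⁷ = 1.18×10⁻¹³ W
In dBm: 10 log₁₀(1.18×10⁻¹³ / 10⁻³) = −99.3 dBm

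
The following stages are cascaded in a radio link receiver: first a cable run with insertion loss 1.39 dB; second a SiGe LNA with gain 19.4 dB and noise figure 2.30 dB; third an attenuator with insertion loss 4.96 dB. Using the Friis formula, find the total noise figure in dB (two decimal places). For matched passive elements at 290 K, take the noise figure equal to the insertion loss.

3.75 dB

Convert to linear (a loss of L dB is a gain of −L dB): F_i = 10^(NF_i/10), G_i = 10^(G_i,dB/10)
  Stage 1: F_1 = 10^(1.39/10) = 1.377, G_1 = 10^(−1.39/10) = 0.7261
  Stage 2: F_2 = 10^(2.30/10) = 1.698, G_2 = 10^(19.4/10) = 87.10
  Stage 3: F_3 = 10^(4.96/10) = 3.133, G_3 = 10^(−4.96/10) = 0.3192
Friis cascade:
  F = 1.377 + (1.698 − 1)/0.7261 + (3.133 − 1)/63.24 = 2.373
NF = 10 log₁₀(2.373) = 3.75 dB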